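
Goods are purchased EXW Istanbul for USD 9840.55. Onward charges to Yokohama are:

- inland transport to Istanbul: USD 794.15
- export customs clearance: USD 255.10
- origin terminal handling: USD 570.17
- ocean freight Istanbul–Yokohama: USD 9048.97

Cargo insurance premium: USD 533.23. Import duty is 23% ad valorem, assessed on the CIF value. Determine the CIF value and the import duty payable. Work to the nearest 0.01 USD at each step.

CIF value: USD 21042.17; import duty: USD 4839.70

CIF = EXW price + pre-shipment costs + freight + insurance
CIF = 9840.55 + 794.15 + 255.10 + 570.17 + 9048.97 + 533.23 = 21042.17
Import duty = 21042.17 × 23% = 4839.70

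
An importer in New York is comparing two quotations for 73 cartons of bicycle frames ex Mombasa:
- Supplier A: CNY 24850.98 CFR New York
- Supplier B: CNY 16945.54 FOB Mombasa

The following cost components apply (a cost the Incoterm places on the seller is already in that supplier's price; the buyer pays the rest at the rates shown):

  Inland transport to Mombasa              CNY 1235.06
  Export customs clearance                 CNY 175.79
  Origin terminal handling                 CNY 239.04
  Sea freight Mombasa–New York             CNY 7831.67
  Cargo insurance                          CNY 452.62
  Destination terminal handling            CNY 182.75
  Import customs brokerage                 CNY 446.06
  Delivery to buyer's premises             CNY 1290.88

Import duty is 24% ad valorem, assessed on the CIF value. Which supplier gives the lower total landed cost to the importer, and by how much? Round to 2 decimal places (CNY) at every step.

Supplier A (CFR):
CIF value = CFR price + insurance = 24850.98 + 452.62 = 25303.60
Import duty = 25303.60 × 24% = 6072.86
Buyer bears (A): 452.62 + 182.75 + 446.06 + 1290.88 = 2372.31
Landed cost (A) = invoice 24850.98 + 2372.31 + duty 6072.86 = 33296.15
Supplier B (FOB):
CIF value = FOB price + freight + insurance = 16945.54 + 7831.67 + 452.62 = 25229.83
Import duty = 25229.83 × 24% = 6055.16
Buyer bears (B): 7831.67 + 452.62 + 182.75 + 446.06 + 1290.88 = 10203.98
Landed cost (B) = invoice 16945.54 + 10203.98 + duty 6055.16 = 33204.68
Difference = |33296.15 − 33204.68| = 91.47

Supplier B is cheaper by CNY 91.47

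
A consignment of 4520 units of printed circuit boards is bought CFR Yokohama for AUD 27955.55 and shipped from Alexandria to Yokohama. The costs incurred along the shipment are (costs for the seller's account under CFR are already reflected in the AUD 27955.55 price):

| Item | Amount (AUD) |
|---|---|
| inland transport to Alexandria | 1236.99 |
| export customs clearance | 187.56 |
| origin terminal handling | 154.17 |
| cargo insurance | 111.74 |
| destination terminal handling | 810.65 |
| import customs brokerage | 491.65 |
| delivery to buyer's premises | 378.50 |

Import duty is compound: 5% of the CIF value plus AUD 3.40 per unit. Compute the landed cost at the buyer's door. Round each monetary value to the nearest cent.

Total landed cost: AUD 46519.45

CFR: the seller pays costs through ocean freight to the destination port, but not insurance.
Already in the invoice (seller's account under CFR): inland to port, export clearance, origin terminal — exclude.
CIF value = CFR price + insurance = 27955.55 + 111.74 = 28067.29
Ad valorem component: 28067.29 × 5% = 1403.36
Specific component: 4520 × 3.40 = 15368.00
Import duty = 1403.36 + 15368.00 = 16771.36
Buyer bears: insurance 111.74 + destination terminal 810.65 + brokerage 491.65 + delivery 378.50 + duty 16771.36 = 18563.90
Landed cost = invoice 27955.55 + 18563.90 = 46519.45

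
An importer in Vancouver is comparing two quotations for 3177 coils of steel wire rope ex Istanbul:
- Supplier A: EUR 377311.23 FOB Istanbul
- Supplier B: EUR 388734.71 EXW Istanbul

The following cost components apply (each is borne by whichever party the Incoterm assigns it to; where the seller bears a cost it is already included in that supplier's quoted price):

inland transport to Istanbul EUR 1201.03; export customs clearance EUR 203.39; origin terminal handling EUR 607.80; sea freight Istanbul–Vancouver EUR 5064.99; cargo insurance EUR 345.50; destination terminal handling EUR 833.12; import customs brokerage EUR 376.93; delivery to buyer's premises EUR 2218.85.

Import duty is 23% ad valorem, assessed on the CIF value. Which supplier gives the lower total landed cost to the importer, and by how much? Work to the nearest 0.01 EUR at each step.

Supplier A is cheaper by EUR 16525.91

Supplier A (FOB):
CIF value = FOB price + freight + insurance = 377311.23 + 5064.99 + 345.50 = 382721.72
Import duty = 382721.72 × 23% = 88026.00
Buyer bears (A): 5064.99 + 345.50 + 833.12 + 376.93 + 2218.85 = 8839.39
Landed cost (A) = invoice 377311.23 + 8839.39 + duty 88026.00 = 474176.62
Supplier B (EXW):
CIF value = EXW price + inland to port + export clearance + origin terminal + freight + insurance = 388734.71 + 1201.03 + 203.39 + 607.80 + 5064.99 + 345.50 = 396157.42
Import duty = 396157.42 × 23% = 91116.21
Buyer bears (B): 1201.03 + 203.39 + 607.80 + 5064.99 + 345.50 + 833.12 + 376.93 + 2218.85 = 10851.61
Landed cost (B) = invoice 388734.71 + 10851.61 + duty 91116.21 = 490702.53
Difference = |474176.62 − 490702.53| = 16525.91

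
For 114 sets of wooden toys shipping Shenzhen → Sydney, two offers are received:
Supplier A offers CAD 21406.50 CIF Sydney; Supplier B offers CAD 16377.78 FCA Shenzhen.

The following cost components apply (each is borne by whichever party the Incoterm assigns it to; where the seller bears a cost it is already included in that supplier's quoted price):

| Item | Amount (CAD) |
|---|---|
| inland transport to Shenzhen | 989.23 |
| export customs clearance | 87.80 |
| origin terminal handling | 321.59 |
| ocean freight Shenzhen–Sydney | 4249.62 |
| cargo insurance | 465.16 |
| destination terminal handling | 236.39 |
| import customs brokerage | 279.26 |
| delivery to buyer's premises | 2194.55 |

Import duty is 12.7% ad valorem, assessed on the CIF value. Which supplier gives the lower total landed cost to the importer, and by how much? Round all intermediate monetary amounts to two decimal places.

Supplier A is cheaper by CAD 8.62

Supplier A (CIF):
The CIF price already equals the CIF value: 21406.50
Import duty = 21406.50 × 12.7% = 2718.63
Buyer bears (A): 236.39 + 279.26 + 2194.55 = 2710.20
Landed cost (A) = invoice 21406.50 + 2710.20 + duty 2718.63 = 26835.33
Supplier B (FCA):
CIF value = FCA price + origin terminal + freight + insurance = 16377.78 + 321.59 + 4249.62 + 465.16 = 21414.15
Import duty = 21414.15 × 12.7% = 2719.60
Buyer bears (B): 321.59 + 4249.62 + 465.16 + 236.39 + 279.26 + 2194.55 = 7746.57
Landed cost (B) = invoice 16377.78 + 7746.57 + duty 2719.60 = 26843.95
Difference = |26835.33 − 26843.95| = 8.62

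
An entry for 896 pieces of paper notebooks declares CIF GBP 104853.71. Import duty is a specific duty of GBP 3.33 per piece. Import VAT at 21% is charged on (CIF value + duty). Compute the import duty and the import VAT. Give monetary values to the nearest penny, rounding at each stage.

Import duty: GBP 2983.68; import VAT: GBP 22645.85

Import duty = 896 × 3.33 = 2983.68
VAT base = CIF + duty = 104853.71 + 2983.68 = 107837.39
Import VAT = 107837.39 × 21% = 22645.85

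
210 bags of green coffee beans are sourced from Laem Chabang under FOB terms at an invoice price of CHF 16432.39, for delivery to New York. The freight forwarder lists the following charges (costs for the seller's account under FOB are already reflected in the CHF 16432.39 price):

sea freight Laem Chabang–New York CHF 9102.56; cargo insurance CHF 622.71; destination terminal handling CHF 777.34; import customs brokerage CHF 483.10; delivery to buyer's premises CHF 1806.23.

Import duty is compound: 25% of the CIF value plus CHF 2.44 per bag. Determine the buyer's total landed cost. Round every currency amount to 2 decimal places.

FOB: the seller bears costs until goods are on board at the origin port; the buyer bears freight, insurance and all costs thereafter.
CIF value = FOB price + freight + insurance = 16432.39 + 9102.56 + 622.71 = 26157.66
Ad valorem component: 26157.66 × 25% = 6539.42
Specific component: 210 × 2.44 = 512.40
Import duty = 6539.42 + 512.40 = 7051.82
Buyer bears: freight 9102.56 + insurance 622.71 + destination terminal 777.34 + brokerage 483.10 + delivery 1806.23 + duty 7051.82 = 19843.76
Landed cost = invoice 16432.39 + 19843.76 = 36276.15

Total landed cost: CHF 36276.15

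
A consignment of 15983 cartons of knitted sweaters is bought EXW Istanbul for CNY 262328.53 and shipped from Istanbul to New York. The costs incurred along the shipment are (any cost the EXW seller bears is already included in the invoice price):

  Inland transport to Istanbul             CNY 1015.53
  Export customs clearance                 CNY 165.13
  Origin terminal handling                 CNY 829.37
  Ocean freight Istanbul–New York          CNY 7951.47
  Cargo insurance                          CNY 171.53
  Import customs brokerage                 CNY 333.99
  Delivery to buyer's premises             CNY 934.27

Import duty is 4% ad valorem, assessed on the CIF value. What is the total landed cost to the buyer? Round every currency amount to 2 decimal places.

Total landed cost: CNY 284628.28

EXW: the seller makes goods available at their premises; the buyer bears all onward costs.
CIF value = EXW price + inland to port + export clearance + origin terminal + freight + insurance = 262328.53 + 1015.53 + 165.13 + 829.37 + 7951.47 + 171.53 = 272461.56
Import duty = 272461.56 × 4% = 10898.46
Buyer bears: inland to port 1015.53 + export clearance 165.13 + origin terminal 829.37 + freight 7951.47 + insurance 171.53 + brokerage 333.99 + delivery 934.27 + duty 10898.46 = 22299.75
Landed cost = invoice 262328.53 + 22299.75 = 284628.28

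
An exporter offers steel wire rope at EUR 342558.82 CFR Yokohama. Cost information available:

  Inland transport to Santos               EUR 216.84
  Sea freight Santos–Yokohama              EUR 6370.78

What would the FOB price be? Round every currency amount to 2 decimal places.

Not relevant to the conversion: inland to port — on the seller under both CFR and FOB; already in the CFR price and stays in the FOB price.
From CFR to FOB, the seller no longer bears: freight.
FOB price = 342558.82 − 6370.78 = 336188.04

FOB price: EUR 336188.04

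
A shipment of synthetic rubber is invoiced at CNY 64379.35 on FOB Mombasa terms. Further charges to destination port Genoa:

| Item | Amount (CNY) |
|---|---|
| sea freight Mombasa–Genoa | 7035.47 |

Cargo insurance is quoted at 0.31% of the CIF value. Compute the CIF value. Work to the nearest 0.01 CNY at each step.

Let C be the CIF value. C = FOB price + freight + 0.31% × C
C − 0.31% × C = 64379.35 + 7035.47
0.9969 × C = 71414.82
C = 71414.82 / 0.9969 = 71636.89
Insurance premium = 0.31% × 71636.89 = 222.07

CIF value: CNY 71636.89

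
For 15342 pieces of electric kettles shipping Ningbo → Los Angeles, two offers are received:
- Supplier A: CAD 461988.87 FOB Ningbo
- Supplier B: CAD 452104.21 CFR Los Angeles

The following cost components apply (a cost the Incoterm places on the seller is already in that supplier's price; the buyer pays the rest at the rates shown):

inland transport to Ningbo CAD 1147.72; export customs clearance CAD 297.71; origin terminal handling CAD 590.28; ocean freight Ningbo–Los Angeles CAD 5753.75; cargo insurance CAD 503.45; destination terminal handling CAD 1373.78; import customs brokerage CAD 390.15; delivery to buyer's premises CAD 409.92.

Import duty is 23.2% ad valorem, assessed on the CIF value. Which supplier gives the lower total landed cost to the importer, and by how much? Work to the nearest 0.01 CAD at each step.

Supplier B is cheaper by CAD 19266.52

Supplier A (FOB):
CIF value = FOB price + freight + insurance = 461988.87 + 5753.75 + 503.45 = 468246.07
Import duty = 468246.07 × 23.2% = 108633.09
Buyer bears (A): 5753.75 + 503.45 + 1373.78 + 390.15 + 409.92 = 8431.05
Landed cost (A) = invoice 461988.87 + 8431.05 + duty 108633.09 = 579053.01
Supplier B (CFR):
CIF value = CFR price + insurance = 452104.21 + 503.45 = 452607.66
Import duty = 452607.66 × 23.2% = 105004.98
Buyer bears (B): 503.45 + 1373.78 + 390.15 + 409.92 = 2677.30
Landed cost (B) = invoice 452104.21 + 2677.30 + duty 105004.98 = 559786.49
Difference = |579053.01 − 559786.49| = 19266.52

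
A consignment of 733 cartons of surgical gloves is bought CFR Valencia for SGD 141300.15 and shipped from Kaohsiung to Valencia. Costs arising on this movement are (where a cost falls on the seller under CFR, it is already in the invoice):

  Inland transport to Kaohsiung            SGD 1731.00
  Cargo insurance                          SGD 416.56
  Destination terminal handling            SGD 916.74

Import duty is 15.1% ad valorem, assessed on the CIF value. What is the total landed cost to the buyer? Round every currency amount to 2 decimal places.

CFR: the seller pays costs through ocean freight to the destination port, but not insurance.
Already in the invoice (seller's account under CFR): inland to port — exclude.
CIF value = CFR price + insurance = 141300.15 + 416.56 = 141716.71
Import duty = 141716.71 × 15.1% = 21399.22
Buyer bears: insurance 416.56 + destination terminal 916.74 + duty 21399.22 = 22732.52
Landed cost = invoice 141300.15 + 22732.52 = 164032.67

Total landed cost: SGD 164032.67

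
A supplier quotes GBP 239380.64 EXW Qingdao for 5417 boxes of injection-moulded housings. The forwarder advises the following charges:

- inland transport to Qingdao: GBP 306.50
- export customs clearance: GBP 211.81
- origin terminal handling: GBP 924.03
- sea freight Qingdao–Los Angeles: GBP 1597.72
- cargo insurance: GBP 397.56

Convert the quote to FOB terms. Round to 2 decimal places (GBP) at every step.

Not relevant to the conversion: insurance, freight — on the buyer under both terms; not part of either seller's price.
From EXW to FOB, the seller additionally bears: inland to port, export clearance, origin terminal.
FOB price = 239380.64 + 306.50 + 211.81 + 924.03 = 240822.98

FOB price: GBP 240822.98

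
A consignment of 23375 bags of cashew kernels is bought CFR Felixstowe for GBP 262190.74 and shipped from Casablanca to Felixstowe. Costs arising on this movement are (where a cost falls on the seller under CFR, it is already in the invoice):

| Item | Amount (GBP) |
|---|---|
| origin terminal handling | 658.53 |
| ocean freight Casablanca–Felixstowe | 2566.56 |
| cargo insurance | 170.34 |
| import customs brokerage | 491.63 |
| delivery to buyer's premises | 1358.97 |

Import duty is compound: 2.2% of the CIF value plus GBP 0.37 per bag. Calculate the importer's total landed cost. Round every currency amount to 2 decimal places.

CFR: the seller pays costs through ocean freight to the destination port, but not insurance.
Already in the invoice (seller's account under CFR): origin terminal, freight — exclude.
CIF value = CFR price + insurance = 262190.74 + 170.34 = 262361.08
Ad valorem component: 262361.08 × 2.2% = 5771.94
Specific component: 23375 × 0.37 = 8648.75
Import duty = 5771.94 + 8648.75 = 14420.69
Buyer bears: insurance 170.34 + brokerage 491.63 + delivery 1358.97 + duty 14420.69 = 16441.63
Landed cost = invoice 262190.74 + 16441.63 = 278632.37

Total landed cost: GBP 278632.37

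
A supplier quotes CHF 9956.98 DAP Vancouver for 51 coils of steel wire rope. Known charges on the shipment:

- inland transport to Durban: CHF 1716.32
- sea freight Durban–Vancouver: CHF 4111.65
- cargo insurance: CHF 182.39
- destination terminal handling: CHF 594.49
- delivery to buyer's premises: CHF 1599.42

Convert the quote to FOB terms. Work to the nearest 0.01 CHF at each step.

Not relevant to the conversion: inland to port — on the seller under both DAP and FOB; already in the DAP price and stays in the FOB price.
From DAP to FOB, the seller no longer bears: freight, insurance, destination terminal, delivery.
FOB price = 9956.98 − 4111.65 − 182.39 − 594.49 − 1599.42 = 3469.03

FOB price: CHF 3469.03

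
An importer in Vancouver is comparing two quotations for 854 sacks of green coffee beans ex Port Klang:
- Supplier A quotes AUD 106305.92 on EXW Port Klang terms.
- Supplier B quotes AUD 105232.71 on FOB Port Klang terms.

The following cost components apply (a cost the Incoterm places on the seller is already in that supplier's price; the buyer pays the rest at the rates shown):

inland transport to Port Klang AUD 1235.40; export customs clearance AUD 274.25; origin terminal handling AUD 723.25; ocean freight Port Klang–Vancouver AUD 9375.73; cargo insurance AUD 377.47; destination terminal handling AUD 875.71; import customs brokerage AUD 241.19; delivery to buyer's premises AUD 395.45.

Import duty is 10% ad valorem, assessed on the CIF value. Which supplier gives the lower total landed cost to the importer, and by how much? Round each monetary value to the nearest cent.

Supplier A (EXW):
CIF value = EXW price + inland to port + export clearance + origin terminal + freight + insurance = 106305.92 + 1235.40 + 274.25 + 723.25 + 9375.73 + 377.47 = 118292.02
Import duty = 118292.02 × 10% = 11829.20
Buyer bears (A): 1235.40 + 274.25 + 723.25 + 9375.73 + 377.47 + 875.71 + 241.19 + 395.45 = 13498.45
Landed cost (A) = invoice 106305.92 + 13498.45 + duty 11829.20 = 131633.57
Supplier B (FOB):
CIF value = FOB price + freight + insurance = 105232.71 + 9375.73 + 377.47 = 114985.91
Import duty = 114985.91 × 10% = 11498.59
Buyer bears (B): 9375.73 + 377.47 + 875.71 + 241.19 + 395.45 = 11265.55
Landed cost (B) = invoice 105232.71 + 11265.55 + duty 11498.59 = 127996.85
Difference = |131633.57 − 127996.85| = 3636.72

Supplier B is cheaper by AUD 3636.72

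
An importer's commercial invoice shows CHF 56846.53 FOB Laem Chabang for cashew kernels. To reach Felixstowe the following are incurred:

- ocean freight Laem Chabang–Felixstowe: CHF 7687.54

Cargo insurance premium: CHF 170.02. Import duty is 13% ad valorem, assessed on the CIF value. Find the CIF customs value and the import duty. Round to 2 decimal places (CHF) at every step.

CIF = FOB price + freight + insurance
CIF = 56846.53 + 7687.54 + 170.02 = 64704.09
Import duty = 64704.09 × 13% = 8411.53

CIF value: CHF 64704.09; import duty: CHF 8411.53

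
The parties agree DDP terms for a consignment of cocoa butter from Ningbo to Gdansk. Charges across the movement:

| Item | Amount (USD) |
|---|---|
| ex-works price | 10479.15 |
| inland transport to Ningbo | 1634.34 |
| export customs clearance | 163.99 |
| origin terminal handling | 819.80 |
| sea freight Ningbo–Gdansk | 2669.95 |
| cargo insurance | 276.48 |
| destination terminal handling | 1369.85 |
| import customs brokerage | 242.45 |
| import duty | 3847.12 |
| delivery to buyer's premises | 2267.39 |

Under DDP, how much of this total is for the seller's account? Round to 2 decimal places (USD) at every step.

Seller's account: USD 23770.52

DDP: the seller bears all costs including import duty.
Seller's account: goods 10479.15 + inland to port 1634.34 + export clearance 163.99 + origin terminal 819.80 + freight 2669.95 + insurance 276.48 + destination terminal 1369.85 + brokerage 242.45 + duty 3847.12 + delivery 2267.39 = 23770.52
Buyer's account: 0.00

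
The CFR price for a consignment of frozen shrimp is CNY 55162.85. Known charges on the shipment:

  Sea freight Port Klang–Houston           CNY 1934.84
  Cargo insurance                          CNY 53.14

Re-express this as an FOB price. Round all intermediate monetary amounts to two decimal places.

Not relevant to the conversion: insurance — on the buyer under both terms; not part of either seller's price.
From CFR to FOB, the seller no longer bears: freight.
FOB price = 55162.85 − 1934.84 = 53228.01

FOB price: CNY 53228.01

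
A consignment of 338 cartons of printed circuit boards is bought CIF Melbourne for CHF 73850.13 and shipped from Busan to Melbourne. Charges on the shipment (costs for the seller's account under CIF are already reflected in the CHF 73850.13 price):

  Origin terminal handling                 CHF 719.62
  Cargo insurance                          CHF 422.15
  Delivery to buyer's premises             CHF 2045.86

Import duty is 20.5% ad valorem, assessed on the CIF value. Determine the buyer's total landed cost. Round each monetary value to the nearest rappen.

CIF: the seller pays costs through ocean freight and marine insurance to the destination port.
Already in the invoice (seller's account under CIF): origin terminal, insurance — exclude.
The CIF price already equals the CIF value: 73850.13
Import duty = 73850.13 × 20.5% = 15139.28
Buyer bears: delivery 2045.86 + duty 15139.28 = 17185.14
Landed cost = invoice 73850.13 + 17185.14 = 91035.27

Total landed cost: CHF 91035.27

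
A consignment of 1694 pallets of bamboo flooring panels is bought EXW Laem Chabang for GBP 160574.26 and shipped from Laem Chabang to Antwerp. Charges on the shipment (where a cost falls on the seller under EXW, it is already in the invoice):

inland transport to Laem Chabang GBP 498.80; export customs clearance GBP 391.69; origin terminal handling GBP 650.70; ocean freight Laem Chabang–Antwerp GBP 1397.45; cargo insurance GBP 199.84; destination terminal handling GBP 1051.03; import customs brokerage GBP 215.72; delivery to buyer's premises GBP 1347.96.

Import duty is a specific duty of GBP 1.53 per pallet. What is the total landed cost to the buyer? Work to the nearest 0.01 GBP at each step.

Total landed cost: GBP 168919.27

EXW: the seller makes goods available at their premises; the buyer bears all onward costs.
CIF value = EXW price + inland to port + export clearance + origin terminal + freight + insurance = 160574.26 + 498.80 + 391.69 + 650.70 + 1397.45 + 199.84 = 163712.74
Import duty = 1694 × 1.53 = 2591.82
Buyer bears: inland to port 498.80 + export clearance 391.69 + origin terminal 650.70 + freight 1397.45 + insurance 199.84 + destination terminal 1051.03 + brokerage 215.72 + delivery 1347.96 + duty 2591.82 = 8345.01
Landed cost = invoice 160574.26 + 8345.01 = 168919.27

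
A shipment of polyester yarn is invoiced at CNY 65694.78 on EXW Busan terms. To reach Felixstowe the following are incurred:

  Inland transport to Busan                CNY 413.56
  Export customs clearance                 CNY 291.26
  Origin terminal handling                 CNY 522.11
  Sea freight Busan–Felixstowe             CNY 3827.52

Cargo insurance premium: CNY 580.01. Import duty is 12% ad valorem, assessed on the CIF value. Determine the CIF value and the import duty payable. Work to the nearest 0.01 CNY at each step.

CIF value: CNY 71329.24; import duty: CNY 8559.51

CIF = EXW price + pre-shipment costs + freight + insurance
CIF = 65694.78 + 413.56 + 291.26 + 522.11 + 3827.52 + 580.01 = 71329.24
Import duty = 71329.24 × 12% = 8559.51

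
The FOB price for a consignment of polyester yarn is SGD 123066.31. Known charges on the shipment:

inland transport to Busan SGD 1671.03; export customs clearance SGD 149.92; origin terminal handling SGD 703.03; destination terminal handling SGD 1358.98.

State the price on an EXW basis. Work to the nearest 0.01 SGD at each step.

EXW price: SGD 120542.33

Not relevant to the conversion: destination terminal — on the buyer under both terms; not part of either seller's price.
From FOB to EXW, the seller no longer bears: inland to port, export clearance, origin terminal.
EXW price = 123066.31 − 1671.03 − 149.92 − 703.03 = 120542.33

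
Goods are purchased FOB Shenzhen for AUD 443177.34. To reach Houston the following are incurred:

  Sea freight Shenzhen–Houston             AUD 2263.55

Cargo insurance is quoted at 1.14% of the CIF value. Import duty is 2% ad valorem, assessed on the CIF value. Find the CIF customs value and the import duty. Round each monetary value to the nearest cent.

Let C be the CIF value. C = FOB price + freight + 1.14% × C
C − 1.14% × C = 443177.34 + 2263.55
0.9886 × C = 445440.89
C = 445440.89 / 0.9886 = 450577.47
Insurance premium = 1.14% × 450577.47 = 5136.58
Import duty = 450577.47 × 2% = 9011.55

CIF value: AUD 450577.47; import duty: AUD 9011.55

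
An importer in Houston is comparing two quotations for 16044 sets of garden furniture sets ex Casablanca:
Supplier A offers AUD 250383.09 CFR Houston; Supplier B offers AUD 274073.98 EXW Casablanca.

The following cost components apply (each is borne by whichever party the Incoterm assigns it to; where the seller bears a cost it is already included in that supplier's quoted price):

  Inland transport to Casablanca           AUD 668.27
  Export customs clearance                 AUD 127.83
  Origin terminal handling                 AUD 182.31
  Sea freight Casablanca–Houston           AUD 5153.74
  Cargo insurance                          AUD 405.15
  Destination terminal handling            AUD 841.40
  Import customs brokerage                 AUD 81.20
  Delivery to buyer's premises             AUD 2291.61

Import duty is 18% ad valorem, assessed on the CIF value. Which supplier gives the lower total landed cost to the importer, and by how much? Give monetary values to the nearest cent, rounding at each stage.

Supplier A (CFR):
CIF value = CFR price + insurance = 250383.09 + 405.15 = 250788.24
Import duty = 250788.24 × 18% = 45141.88
Buyer bears (A): 405.15 + 841.40 + 81.20 + 2291.61 = 3619.36
Landed cost (A) = invoice 250383.09 + 3619.36 + duty 45141.88 = 299144.33
Supplier B (EXW):
CIF value = EXW price + inland to port + export clearance + origin terminal + freight + insurance = 274073.98 + 668.27 + 127.83 + 182.31 + 5153.74 + 405.15 = 280611.28
Import duty = 280611.28 × 18% = 50510.03
Buyer bears (B): 668.27 + 127.83 + 182.31 + 5153.74 + 405.15 + 841.40 + 81.20 + 2291.61 = 9751.51
Landed cost (B) = invoice 274073.98 + 9751.51 + duty 50510.03 = 334335.52
Difference = |299144.33 − 334335.52| = 35191.19

Supplier A is cheaper by AUD 35191.19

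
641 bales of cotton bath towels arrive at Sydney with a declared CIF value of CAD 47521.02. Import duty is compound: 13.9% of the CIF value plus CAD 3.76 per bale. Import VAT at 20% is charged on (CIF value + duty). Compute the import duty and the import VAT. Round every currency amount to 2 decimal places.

Import duty: CAD 9015.58; import VAT: CAD 11307.32

Ad valorem component: 47521.02 × 13.9% = 6605.42
Specific component: 641 × 3.76 = 2410.16
Import duty = 6605.42 + 2410.16 = 9015.58
VAT base = CIF + duty = 47521.02 + 9015.58 = 56536.60
Import VAT = 56536.60 × 20% = 11307.32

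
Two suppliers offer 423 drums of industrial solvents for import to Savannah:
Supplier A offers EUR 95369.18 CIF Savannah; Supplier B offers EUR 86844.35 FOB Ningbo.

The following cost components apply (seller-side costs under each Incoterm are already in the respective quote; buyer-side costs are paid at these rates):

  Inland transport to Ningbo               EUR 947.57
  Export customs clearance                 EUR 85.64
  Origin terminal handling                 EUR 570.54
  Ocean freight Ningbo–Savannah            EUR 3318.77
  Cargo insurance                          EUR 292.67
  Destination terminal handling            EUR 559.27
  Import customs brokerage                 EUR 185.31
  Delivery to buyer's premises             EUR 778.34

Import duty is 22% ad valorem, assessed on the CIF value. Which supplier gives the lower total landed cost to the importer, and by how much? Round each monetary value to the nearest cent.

Supplier A (CIF):
The CIF price already equals the CIF value: 95369.18
Import duty = 95369.18 × 22% = 20981.22
Buyer bears (A): 559.27 + 185.31 + 778.34 = 1522.92
Landed cost (A) = invoice 95369.18 + 1522.92 + duty 20981.22 = 117873.32
Supplier B (FOB):
CIF value = FOB price + freight + insurance = 86844.35 + 3318.77 + 292.67 = 90455.79
Import duty = 90455.79 × 22% = 19900.27
Buyer bears (B): 3318.77 + 292.67 + 559.27 + 185.31 + 778.34 = 5134.36
Landed cost (B) = invoice 86844.35 + 5134.36 + duty 19900.27 = 111878.98
Difference = |117873.32 − 111878.98| = 5994.34

Supplier B is cheaper by EUR 5994.34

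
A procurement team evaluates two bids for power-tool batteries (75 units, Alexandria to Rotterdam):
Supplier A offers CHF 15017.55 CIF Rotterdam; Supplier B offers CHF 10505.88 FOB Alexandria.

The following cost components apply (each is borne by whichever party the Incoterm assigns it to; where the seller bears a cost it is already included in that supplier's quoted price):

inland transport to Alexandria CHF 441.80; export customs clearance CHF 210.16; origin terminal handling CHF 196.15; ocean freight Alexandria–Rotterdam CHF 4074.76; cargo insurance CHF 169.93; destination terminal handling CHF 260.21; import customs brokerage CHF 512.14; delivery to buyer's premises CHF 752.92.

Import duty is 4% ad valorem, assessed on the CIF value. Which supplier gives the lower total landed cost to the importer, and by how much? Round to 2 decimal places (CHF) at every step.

Supplier A (CIF):
The CIF price already equals the CIF value: 15017.55
Import duty = 15017.55 × 4% = 600.70
Buyer bears (A): 260.21 + 512.14 + 752.92 = 1525.27
Landed cost (A) = invoice 15017.55 + 1525.27 + duty 600.70 = 17143.52
Supplier B (FOB):
CIF value = FOB price + freight + insurance = 10505.88 + 4074.76 + 169.93 = 14750.57
Import duty = 14750.57 × 4% = 590.02
Buyer bears (B): 4074.76 + 169.93 + 260.21 + 512.14 + 752.92 = 5769.96
Landed cost (B) = invoice 10505.88 + 5769.96 + duty 590.02 = 16865.86
Difference = |17143.52 − 16865.86| = 277.66

Supplier B is cheaper by CHF 277.66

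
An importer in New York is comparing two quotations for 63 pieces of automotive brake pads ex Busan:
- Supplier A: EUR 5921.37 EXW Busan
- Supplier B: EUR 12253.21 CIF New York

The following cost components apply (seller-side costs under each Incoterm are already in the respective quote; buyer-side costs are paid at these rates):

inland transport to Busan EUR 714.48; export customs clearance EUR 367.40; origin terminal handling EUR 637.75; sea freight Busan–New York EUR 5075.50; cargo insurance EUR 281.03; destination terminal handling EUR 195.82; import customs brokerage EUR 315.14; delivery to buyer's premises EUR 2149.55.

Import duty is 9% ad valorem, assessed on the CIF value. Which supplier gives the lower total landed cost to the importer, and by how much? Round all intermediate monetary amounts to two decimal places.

Supplier B is cheaper by EUR 811.31

Supplier A (EXW):
CIF value = EXW price + inland to port + export clearance + origin terminal + freight + insurance = 5921.37 + 714.48 + 367.40 + 637.75 + 5075.50 + 281.03 = 12997.53
Import duty = 12997.53 × 9% = 1169.78
Buyer bears (A): 714.48 + 367.40 + 637.75 + 5075.50 + 281.03 + 195.82 + 315.14 + 2149.55 = 9736.67
Landed cost (A) = invoice 5921.37 + 9736.67 + duty 1169.78 = 16827.82
Supplier B (CIF):
The CIF price already equals the CIF value: 12253.21
Import duty = 12253.21 × 9% = 1102.79
Buyer bears (B): 195.82 + 315.14 + 2149.55 = 2660.51
Landed cost (B) = invoice 12253.21 + 2660.51 + duty 1102.79 = 16016.51
Difference = |16827.82 − 16016.51| = 811.31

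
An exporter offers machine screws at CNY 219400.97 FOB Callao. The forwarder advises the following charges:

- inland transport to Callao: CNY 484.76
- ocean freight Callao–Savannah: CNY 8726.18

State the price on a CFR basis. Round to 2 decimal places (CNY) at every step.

CFR price: CNY 228127.15

Not relevant to the conversion: inland to port — on the seller under both FOB and CFR; already in the FOB price and stays in the CFR price.
From FOB to CFR, the seller additionally bears: freight.
CFR price = 219400.97 + 8726.18 = 228127.15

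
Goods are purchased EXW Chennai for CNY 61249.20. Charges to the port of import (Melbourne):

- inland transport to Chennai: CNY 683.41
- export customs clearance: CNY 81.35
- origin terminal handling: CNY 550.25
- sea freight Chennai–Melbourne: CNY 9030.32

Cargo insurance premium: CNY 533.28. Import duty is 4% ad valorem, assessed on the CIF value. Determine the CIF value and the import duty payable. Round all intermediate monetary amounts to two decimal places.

CIF = EXW price + pre-shipment costs + freight + insurance
CIF = 61249.20 + 683.41 + 81.35 + 550.25 + 9030.32 + 533.28 = 72127.81
Import duty = 72127.81 × 4% = 2885.11

CIF value: CNY 72127.81; import duty: CNY 2885.11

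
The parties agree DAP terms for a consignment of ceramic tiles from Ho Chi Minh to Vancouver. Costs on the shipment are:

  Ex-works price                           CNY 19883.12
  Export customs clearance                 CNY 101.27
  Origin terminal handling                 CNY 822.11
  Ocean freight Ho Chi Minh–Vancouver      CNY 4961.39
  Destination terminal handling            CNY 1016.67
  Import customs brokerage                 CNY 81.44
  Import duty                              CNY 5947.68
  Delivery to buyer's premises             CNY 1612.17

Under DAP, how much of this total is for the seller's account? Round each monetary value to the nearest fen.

Seller's account: CNY 28396.73

DAP: the seller bears all costs to the named destination except import duty and clearance.
Seller's account: goods 19883.12 + export clearance 101.27 + origin terminal 822.11 + freight 4961.39 + destination terminal 1016.67 + delivery 1612.17 = 28396.73
Buyer's account: brokerage 81.44 + duty 5947.68 = 6029.12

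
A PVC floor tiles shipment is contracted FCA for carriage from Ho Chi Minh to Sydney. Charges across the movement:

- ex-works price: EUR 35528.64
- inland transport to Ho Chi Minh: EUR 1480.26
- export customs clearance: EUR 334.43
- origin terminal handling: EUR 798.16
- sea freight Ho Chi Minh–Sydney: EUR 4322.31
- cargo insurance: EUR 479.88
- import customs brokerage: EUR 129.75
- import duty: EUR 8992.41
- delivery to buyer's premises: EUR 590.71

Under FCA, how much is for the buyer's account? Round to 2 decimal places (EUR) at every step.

FCA: the seller delivers export-cleared goods to the carrier; the buyer bears costs from that point.
Seller's account: goods 35528.64 + inland to port 1480.26 + export clearance 334.43 = 37343.33
Buyer's account: origin terminal 798.16 + freight 4322.31 + insurance 479.88 + brokerage 129.75 + duty 8992.41 + delivery 590.71 = 15313.22

Buyer's account: EUR 15313.22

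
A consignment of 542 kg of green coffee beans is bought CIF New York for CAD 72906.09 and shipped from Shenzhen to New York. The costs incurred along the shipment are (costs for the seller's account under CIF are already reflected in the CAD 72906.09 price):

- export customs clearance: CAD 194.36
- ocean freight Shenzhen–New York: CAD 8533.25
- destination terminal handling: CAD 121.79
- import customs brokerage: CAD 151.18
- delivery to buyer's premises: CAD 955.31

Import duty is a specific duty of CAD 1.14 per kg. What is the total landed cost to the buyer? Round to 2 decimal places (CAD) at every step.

Total landed cost: CAD 74752.25

CIF: the seller pays costs through ocean freight and marine insurance to the destination port.
Already in the invoice (seller's account under CIF): export clearance, freight — exclude.
The CIF price already equals the CIF value: 72906.09
Import duty = 542 × 1.14 = 617.88
Buyer bears: destination terminal 121.79 + brokerage 151.18 + delivery 955.31 + duty 617.88 = 1846.16
Landed cost = invoice 72906.09 + 1846.16 = 74752.25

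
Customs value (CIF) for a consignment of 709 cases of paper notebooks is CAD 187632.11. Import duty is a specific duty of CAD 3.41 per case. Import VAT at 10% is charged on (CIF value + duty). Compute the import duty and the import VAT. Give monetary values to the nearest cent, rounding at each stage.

Import duty: CAD 2417.69; import VAT: CAD 19004.98

Import duty = 709 × 3.41 = 2417.69
VAT base = CIF + duty = 187632.11 + 2417.69 = 190049.80
Import VAT = 190049.80 × 10% = 19004.98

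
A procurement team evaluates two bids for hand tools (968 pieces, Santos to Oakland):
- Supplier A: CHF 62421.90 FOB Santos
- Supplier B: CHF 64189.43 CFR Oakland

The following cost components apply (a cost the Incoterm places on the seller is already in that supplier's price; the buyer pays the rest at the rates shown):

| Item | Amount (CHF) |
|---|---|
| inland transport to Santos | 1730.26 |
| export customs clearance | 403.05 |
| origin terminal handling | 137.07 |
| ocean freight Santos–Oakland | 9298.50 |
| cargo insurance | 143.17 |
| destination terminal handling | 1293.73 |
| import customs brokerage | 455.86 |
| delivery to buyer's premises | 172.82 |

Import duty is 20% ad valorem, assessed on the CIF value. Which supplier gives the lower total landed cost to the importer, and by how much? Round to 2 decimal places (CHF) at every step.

Supplier B is cheaper by CHF 9037.16

Supplier A (FOB):
CIF value = FOB price + freight + insurance = 62421.90 + 9298.50 + 143.17 = 71863.57
Import duty = 71863.57 × 20% = 14372.71
Buyer bears (A): 9298.50 + 143.17 + 1293.73 + 455.86 + 172.82 = 11364.08
Landed cost (A) = invoice 62421.90 + 11364.08 + duty 14372.71 = 88158.69
Supplier B (CFR):
CIF value = CFR price + insurance = 64189.43 + 143.17 = 64332.60
Import duty = 64332.60 × 20% = 12866.52
Buyer bears (B): 143.17 + 1293.73 + 455.86 + 172.82 = 2065.58
Landed cost (B) = invoice 64189.43 + 2065.58 + duty 12866.52 = 79121.53
Difference = |88158.69 − 79121.53| = 9037.16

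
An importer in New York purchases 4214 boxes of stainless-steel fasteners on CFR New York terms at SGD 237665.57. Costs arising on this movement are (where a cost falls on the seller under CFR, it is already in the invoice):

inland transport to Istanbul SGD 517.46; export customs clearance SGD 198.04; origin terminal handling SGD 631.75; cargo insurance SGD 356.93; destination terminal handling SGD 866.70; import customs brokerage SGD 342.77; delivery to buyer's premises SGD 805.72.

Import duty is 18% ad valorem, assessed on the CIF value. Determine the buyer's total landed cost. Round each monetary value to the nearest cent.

Total landed cost: SGD 282881.74

CFR: the seller pays costs through ocean freight to the destination port, but not insurance.
Already in the invoice (seller's account under CFR): inland to port, export clearance, origin terminal — exclude.
CIF value = CFR price + insurance = 237665.57 + 356.93 = 238022.50
Import duty = 238022.50 × 18% = 42844.05
Buyer bears: insurance 356.93 + destination terminal 866.70 + brokerage 342.77 + delivery 805.72 + duty 42844.05 = 45216.17
Landed cost = invoice 237665.57 + 45216.17 = 282881.74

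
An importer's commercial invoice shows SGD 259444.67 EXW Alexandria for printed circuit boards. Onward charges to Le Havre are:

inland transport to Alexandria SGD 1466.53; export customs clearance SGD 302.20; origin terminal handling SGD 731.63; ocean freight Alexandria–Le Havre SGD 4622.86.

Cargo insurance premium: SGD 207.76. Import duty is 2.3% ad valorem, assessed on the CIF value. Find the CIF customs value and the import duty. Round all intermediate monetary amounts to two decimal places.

CIF value: SGD 266775.65; import duty: SGD 6135.84

CIF = EXW price + pre-shipment costs + freight + insurance
CIF = 259444.67 + 1466.53 + 302.20 + 731.63 + 4622.86 + 207.76 = 266775.65
Import duty = 266775.65 × 2.3% = 6135.84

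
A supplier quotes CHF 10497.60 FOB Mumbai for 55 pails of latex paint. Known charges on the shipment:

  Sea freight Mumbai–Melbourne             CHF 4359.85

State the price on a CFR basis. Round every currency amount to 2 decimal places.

CFR price: CHF 14857.45

From FOB to CFR, the seller additionally bears: freight.
CFR price = 10497.60 + 4359.85 = 14857.45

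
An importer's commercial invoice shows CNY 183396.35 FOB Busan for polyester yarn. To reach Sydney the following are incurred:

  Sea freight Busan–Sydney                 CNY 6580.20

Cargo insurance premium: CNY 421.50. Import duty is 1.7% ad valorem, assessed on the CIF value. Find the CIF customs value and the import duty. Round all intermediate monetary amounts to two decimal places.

CIF value: CNY 190398.05; import duty: CNY 3236.77

CIF = FOB price + freight + insurance
CIF = 183396.35 + 6580.20 + 421.50 = 190398.05
Import duty = 190398.05 × 1.7% = 3236.77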